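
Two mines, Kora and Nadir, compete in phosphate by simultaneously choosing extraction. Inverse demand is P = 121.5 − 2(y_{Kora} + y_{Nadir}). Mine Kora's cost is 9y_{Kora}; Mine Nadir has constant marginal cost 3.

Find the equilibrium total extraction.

Mine Kora's profit: π = y_{Kora}(121.5 − 2(y_{Kora} + y_{Nadir})) − 9y_{Kora}.
∂π/∂y_{Kora} = 112.5 − 4y_{Kora} − 2y_{Nadir} = 0, so y_{Kora} = 28.125 − 0.5y_{Nadir}.
By the same steps for Nadir: y_{Nadir} = 29.625 − 0.5y_{Kora}.
Plugging y_{Nadir} into Kora's best response: y_{Kora} = 28.125 − 0.5(29.625 − 0.5y_{Kora}) ⇒ 0.75y_{Kora} = 13.3125, so y_{Kora} = 17.75.
Then y_{Nadir} = 29.625 − 0.5·17.75 = 20.75.
Total extraction: 17.75 + 20.75 = 38.5.

38.5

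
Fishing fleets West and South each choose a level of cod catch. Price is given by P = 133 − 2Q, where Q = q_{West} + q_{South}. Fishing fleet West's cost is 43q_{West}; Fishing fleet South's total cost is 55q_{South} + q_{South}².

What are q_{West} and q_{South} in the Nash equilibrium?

Fishing fleet West's profit: π = q_{West}(133 − 2(q_{West} + q_{South})) − 43q_{West}.
∂π/∂q_{West} = 90 − 4q_{West} − 2q_{South} = 0, so q_{West} = 22.5 − 0.5q_{South}.
For South: ∂π/∂q_{South} = 78 − 6q_{South} − 2q_{West} = 0 ⇒ q_{South} = 13 − (1/3)q_{West}.
Plugging q_{South} into West's best response: q_{West} = 22.5 − 0.5(13 − (1/3)q_{West}) ⇒ (5/6)q_{West} = 16, so q_{West} = 19.2.
Then q_{South} = 13 − (1/3)·19.2 = 6.6.

19.2, 6.6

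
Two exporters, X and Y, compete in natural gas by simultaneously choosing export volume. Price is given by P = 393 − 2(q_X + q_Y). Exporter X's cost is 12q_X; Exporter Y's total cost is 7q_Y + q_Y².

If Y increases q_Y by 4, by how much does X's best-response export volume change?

Exporter X's profit: π = q_X(393 − 2(q_X + q_Y)) − 12q_X.
∂π/∂q_X = 381 − 4q_X − 2q_Y = 0, so q_X = 95.25 − 0.5q_Y.
The reaction-function slope is −0.5, so a 4-unit rise in q_Y moves q_X by −0.5 × 4 = −2. X's best response falls — the actions are strategic substitutes.

-2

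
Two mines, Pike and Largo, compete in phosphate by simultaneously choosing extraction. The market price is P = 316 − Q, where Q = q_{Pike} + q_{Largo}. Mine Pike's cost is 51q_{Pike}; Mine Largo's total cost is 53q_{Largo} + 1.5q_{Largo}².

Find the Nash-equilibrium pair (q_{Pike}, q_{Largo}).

118, 29

Mine Pike's profit: π = q_{Pike}(316 − (q_{Pike} + q_{Largo})) − 51q_{Pike}.
∂π/∂q_{Pike} = 265 − 2q_{Pike} − q_{Largo} = 0, so q_{Pike} = 132.5 − 0.5q_{Largo}.
For Largo: ∂π/∂q_{Largo} = 263 − 5q_{Largo} − q_{Pike} = 0 ⇒ q_{Largo} = 52.6 − 0.2q_{Pike}.
Plugging q_{Largo} into Pike's best response: q_{Pike} = 132.5 − 0.5(52.6 − 0.2q_{Pike}) ⇒ 0.9q_{Pike} = 106.2, so q_{Pike} = 118.
Then q_{Largo} = 52.6 − 0.2·118 = 29.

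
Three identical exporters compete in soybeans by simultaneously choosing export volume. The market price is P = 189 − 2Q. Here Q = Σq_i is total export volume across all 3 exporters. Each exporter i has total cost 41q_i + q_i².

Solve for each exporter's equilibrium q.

A representative exporter's profit is π_i = q_i(189 − 2Q) − 41q_i − q_i², with Q = q_i + Σ_{j≠i} q_j.
First-order condition: 148 − 6q_i − 2Σ_{j≠i} q_j = 0.
With identical exporters, set every q_j = q: then 148 − 6q − 4q = 0, i.e. q = 148/10 = 14.8.

14.8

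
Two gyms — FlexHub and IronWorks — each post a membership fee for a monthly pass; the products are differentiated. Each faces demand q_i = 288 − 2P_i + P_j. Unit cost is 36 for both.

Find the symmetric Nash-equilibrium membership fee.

120

FlexHub's profit: π = (P_{FlexHub} − 36)(288 − 2P_{FlexHub} + P_{IronWorks}).
∂π/∂P_{FlexHub} = 360 − 4P_{FlexHub} + P_{IronWorks} = 0 ⇒ P_{FlexHub} = 90 + 0.25P_{IronWorks}.
The game is symmetric, so in equilibrium P_{IronWorks} = P_{FlexHub}: the reaction function gives 0.75P_{FlexHub} = 90, hence P_{FlexHub} = 120.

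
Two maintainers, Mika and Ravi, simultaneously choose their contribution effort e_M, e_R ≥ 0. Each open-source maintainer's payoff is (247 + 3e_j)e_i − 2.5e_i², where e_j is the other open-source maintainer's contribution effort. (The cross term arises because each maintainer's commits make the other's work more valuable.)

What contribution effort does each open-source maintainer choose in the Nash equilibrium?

Mika's payoff is (247 + 3e_R)e_M − 2.5e_M².
∂π/∂e_M = 247 + 3e_R − 5e_M = 0, so e_M = 49.4 + 0.6e_R.
Setting e_M = e_R in the reaction function: e_M = 49.4 + 0.6e_M, so e_M = 49.4 / 0.4 = 123.5.

123.5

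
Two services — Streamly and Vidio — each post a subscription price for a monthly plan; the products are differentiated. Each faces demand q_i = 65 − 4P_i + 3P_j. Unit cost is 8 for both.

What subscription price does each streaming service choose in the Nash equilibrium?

Streamly's profit: π = (P_{Streamly} − 8)(65 − 4P_{Streamly} + 3P_{Vidio}).
∂π/∂P_{Streamly} = 97 − 8P_{Streamly} + 3P_{Vidio} = 0 ⇒ P_{Streamly} = 12.125 + 0.375P_{Vidio}.
Setting P_{Streamly} = P_{Vidio} in the reaction function: P_{Streamly} = 12.125 + 0.375P_{Streamly}, so P_{Streamly} = 12.125 / 0.625 = 19.4.

19.4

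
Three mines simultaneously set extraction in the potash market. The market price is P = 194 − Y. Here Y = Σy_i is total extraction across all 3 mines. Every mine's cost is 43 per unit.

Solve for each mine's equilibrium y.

A representative mine's profit is π_i = y_i(194 − Y) − 43y_i, with Y = y_i + Σ_{j≠i} y_j.
First-order condition: 151 − 2y_i − Σ_{j≠i} y_j = 0.
Imposing symmetry (y_j = y for all j) turns Σ_{j≠i} y_j into 2y, so 151 = 4y and y = 37.75.

37.75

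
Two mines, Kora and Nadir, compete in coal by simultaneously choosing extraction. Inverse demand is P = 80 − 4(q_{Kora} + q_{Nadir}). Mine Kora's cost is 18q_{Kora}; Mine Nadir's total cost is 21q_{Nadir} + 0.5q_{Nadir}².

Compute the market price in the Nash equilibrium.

41

Mine Kora's profit: π = q_{Kora}(80 − 4(q_{Kora} + q_{Nadir})) − 18q_{Kora}.
∂π/∂q_{Kora} = 62 − 8q_{Kora} − 4q_{Nadir} = 0, so q_{Kora} = 7.75 − 0.5q_{Nadir}.
For Nadir: ∂π/∂q_{Nadir} = 59 − 9q_{Nadir} − 4q_{Kora} = 0 ⇒ q_{Nadir} = 59/9 − (4/9)q_{Kora}.
Substituting the second reaction function into the first: q_{Kora} = 7.75 − 0.5(59/9 − (4/9)q_{Kora}), which gives (7/9)q_{Kora} = 161/36 ⇒ q_{Kora} = 5.75.
Then q_{Nadir} = 59/9 − (4/9)·5.75 = 4.
Equilibrium price: P = 80 − 4·9.75 = 41.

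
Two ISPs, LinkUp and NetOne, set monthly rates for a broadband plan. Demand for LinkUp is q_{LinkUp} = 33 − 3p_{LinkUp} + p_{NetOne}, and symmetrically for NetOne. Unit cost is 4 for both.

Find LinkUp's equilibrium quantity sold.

15

LinkUp's profit: π = (p_{LinkUp} − 4)(33 − 3p_{LinkUp} + p_{NetOne}).
∂π/∂p_{LinkUp} = 45 − 6p_{LinkUp} + p_{NetOne} = 0 ⇒ p_{LinkUp} = 7.5 + (1/6)p_{NetOne}.
Setting p_{LinkUp} = p_{NetOne} in the reaction function: p_{LinkUp} = 7.5 + (1/6)p_{LinkUp}, so p_{LinkUp} = 7.5 / (5/6) = 9.
q_{LinkUp} = 33 − 3·9 + 9 = 15.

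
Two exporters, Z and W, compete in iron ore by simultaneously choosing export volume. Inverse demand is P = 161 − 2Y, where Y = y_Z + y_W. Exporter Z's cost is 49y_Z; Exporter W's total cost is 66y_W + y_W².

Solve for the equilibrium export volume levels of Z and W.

24.1, 7.8

Exporter Z's profit: π = y_Z(161 − 2(y_Z + y_W)) − 49y_Z.
∂π/∂y_Z = 112 − 4y_Z − 2y_W = 0, so y_Z = 28 − 0.5y_W.
For W: ∂π/∂y_W = 95 − 6y_W − 2y_Z = 0 ⇒ y_W = 95/6 − (1/3)y_Z.
Substituting the second reaction function into the first: y_Z = 28 − 0.5(95/6 − (1/3)y_Z), which gives (5/6)y_Z = 241/12 ⇒ y_Z = 24.1.
Then y_W = 95/6 − (1/3)·24.1 = 7.8.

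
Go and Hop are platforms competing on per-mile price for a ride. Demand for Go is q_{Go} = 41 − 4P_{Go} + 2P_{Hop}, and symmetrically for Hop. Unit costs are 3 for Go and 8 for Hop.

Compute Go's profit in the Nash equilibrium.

Go's profit: π = (P_{Go} − 3)(41 − 4P_{Go} + 2P_{Hop}).
∂π/∂P_{Go} = 53 − 8P_{Go} + 2P_{Hop} = 0 ⇒ P_{Go} = 6.625 + 0.25P_{Hop}.
Similarly P_{Hop} = 9.125 + 0.25P_{Go}.
Substituting the second reaction function into the first: P_{Go} = 6.625 + 0.25(9.125 + 0.25P_{Go}), which gives 0.9375P_{Go} = 285/32 ⇒ P_{Go} = 9.5.
Then P_{Hop} = 9.125 + 0.25·9.5 = 11.5.
q_{Go} = 41 − 4·9.5 + 2·11.5 = 26.
Profit = (9.5 − 3)·26 = 169.

169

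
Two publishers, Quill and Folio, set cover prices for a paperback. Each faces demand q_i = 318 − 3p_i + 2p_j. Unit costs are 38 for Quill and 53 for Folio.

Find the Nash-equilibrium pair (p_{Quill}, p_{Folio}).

Quill's profit: π = (p_{Quill} − 38)(318 − 3p_{Quill} + 2p_{Folio}).
∂π/∂p_{Quill} = 432 − 6p_{Quill} + 2p_{Folio} = 0 ⇒ p_{Quill} = 72 + (1/3)p_{Folio}.
Similarly p_{Folio} = 79.5 + (1/3)p_{Quill}.
Plugging p_{Folio} into Quill's best response: p_{Quill} = 72 + (1/3)(79.5 + (1/3)p_{Quill}) ⇒ (8/9)p_{Quill} = 98.5, so p_{Quill} = 110.8125.
Then p_{Folio} = 79.5 + (1/3)·110.8125 = 116.4375.

110.8125, 116.4375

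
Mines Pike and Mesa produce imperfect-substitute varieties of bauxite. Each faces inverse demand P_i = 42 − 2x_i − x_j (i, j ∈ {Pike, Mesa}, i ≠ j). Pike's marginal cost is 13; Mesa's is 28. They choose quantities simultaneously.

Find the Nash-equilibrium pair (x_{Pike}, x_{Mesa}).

6.8, 1.8

Mine Pike's profit: π = x_{Pike}(42 − 2x_{Pike} − x_{Mesa}) − 13x_{Pike}.
∂π/∂x_{Pike} = 29 − 4x_{Pike} − x_{Mesa} = 0 ⇒ x_{Pike} = 7.25 − 0.25x_{Mesa}.
Similarly x_{Mesa} = 3.5 − 0.25x_{Pike}.
Plugging x_{Mesa} into Pike's best response: x_{Pike} = 7.25 − 0.25(3.5 − 0.25x_{Pike}) ⇒ 0.9375x_{Pike} = 6.375, so x_{Pike} = 6.8.
Then x_{Mesa} = 3.5 − 0.25·6.8 = 1.8.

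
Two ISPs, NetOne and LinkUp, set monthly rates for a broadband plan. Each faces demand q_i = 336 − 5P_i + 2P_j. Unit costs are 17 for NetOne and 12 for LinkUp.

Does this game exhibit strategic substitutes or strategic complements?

strategic complements

NetOne's profit: π = (P_{NetOne} − 17)(336 − 5P_{NetOne} + 2P_{LinkUp}).
∂π/∂P_{NetOne} = 421 − 10P_{NetOne} + 2P_{LinkUp} = 0 ⇒ P_{NetOne} = 42.1 + 0.2P_{LinkUp}.
The best-response slope dP_{NetOne}/dP_{LinkUp} = 0.2 > 0: the reaction function is upward-sloping, so the choices are strategic complements.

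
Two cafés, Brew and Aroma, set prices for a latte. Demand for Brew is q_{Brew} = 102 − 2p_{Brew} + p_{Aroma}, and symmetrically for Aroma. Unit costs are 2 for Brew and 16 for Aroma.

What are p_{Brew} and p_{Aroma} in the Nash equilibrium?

37.2, 42.8

Brew's profit: π = (p_{Brew} − 2)(102 − 2p_{Brew} + p_{Aroma}).
∂π/∂p_{Brew} = 106 − 4p_{Brew} + p_{Aroma} = 0 ⇒ p_{Brew} = 26.5 + 0.25p_{Aroma}.
Similarly p_{Aroma} = 33.5 + 0.25p_{Brew}.
Solving the two reaction functions simultaneously: (1 − (0.25)(0.25))p_{Brew} = 26.5 + 0.25·33.5, so 0.9375p_{Brew} = 34.875 and p_{Brew} = 37.2.
Then p_{Aroma} = 33.5 + 0.25·37.2 = 42.8.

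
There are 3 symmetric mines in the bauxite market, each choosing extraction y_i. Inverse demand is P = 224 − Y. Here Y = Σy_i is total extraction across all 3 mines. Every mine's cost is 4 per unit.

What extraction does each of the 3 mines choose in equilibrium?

A representative mine's profit is π_i = y_i(224 − Y) − 4y_i, with Y = y_i + Σ_{j≠i} y_j.
First-order condition: 220 − 2y_i − Σ_{j≠i} y_j = 0.
In a symmetric equilibrium every mine chooses the same y, so Σ_{j≠i} y_j = 2y. The condition becomes 220 − 4y = 0, giving y = 220/4 = 55.

55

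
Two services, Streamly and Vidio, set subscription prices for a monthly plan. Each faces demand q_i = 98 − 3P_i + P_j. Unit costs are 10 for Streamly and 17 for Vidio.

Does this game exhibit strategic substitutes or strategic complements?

strategic complements

Streamly's profit: π = (P_{Streamly} − 10)(98 − 3P_{Streamly} + P_{Vidio}).
∂π/∂P_{Streamly} = 128 − 6P_{Streamly} + P_{Vidio} = 0 ⇒ P_{Streamly} = 64/3 + (1/6)P_{Vidio}.
The best-response slope dP_{Streamly}/dP_{Vidio} = 1/6 > 0: the reaction function is upward-sloping, so the choices are strategic complements.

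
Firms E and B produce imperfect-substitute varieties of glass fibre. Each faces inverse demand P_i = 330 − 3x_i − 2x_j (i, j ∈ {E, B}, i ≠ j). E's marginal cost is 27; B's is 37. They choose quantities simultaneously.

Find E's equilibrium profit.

4446.75

Firm E's profit: π = x_E(330 − 3x_E − 2x_B) − 27x_E.
∂π/∂x_E = 303 − 6x_E − 2x_B = 0 ⇒ x_E = 50.5 − (1/3)x_B.
Similarly x_B = 293/6 − (1/3)x_E.
Substituting the second reaction function into the first: x_E = 50.5 − (1/3)(293/6 − (1/3)x_E), which gives (8/9)x_E = 308/9 ⇒ x_E = 38.5.
Then x_B = 293/6 − (1/3)·38.5 = 36.
P_E = 330 − 3·38.5 − 2·36 = 142.5.
Profit = (142.5 − 27)·38.5 = 4446.75.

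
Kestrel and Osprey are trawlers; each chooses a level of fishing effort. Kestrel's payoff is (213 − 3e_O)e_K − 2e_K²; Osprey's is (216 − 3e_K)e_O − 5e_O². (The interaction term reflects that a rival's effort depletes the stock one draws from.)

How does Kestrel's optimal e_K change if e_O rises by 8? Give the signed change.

-6

Expanding Kestrel's payoff: 213e_K − 3e_Oe_K − 2e_K².
∂π/∂e_K = 213 − 3e_O − 4e_K = 0, so e_K = 53.25 − 0.75e_O.
The reaction-function slope is −0.75, so an 8-unit rise in e_O moves e_K by −0.75 × 8 = −6. Kestrel's best response falls — the actions are strategic substitutes.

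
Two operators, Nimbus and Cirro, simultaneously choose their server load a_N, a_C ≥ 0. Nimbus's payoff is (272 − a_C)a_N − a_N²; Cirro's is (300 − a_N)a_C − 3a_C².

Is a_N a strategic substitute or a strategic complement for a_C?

Expanding Nimbus's payoff: 272a_N − a_Ca_N − a_N².
∂π/∂a_N = 272 − a_C − 2a_N = 0, so a_N = 136 − 0.5a_C.
The best-response slope da_N/da_C = −0.5 < 0: the reaction function is downward-sloping, so the choices are strategic substitutes.

strategic substitutes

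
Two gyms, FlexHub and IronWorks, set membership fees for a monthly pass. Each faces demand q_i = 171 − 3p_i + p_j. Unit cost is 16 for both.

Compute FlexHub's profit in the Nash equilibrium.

FlexHub's profit: π = (p_{FlexHub} − 16)(171 − 3p_{FlexHub} + p_{IronWorks}).
∂π/∂p_{FlexHub} = 219 − 6p_{FlexHub} + p_{IronWorks} = 0 ⇒ p_{FlexHub} = 36.5 + (1/6)p_{IronWorks}.
By symmetry p_{IronWorks} = p_{FlexHub}; substituting into the reaction function, (5/6)p_{FlexHub} = 36.5 and p_{FlexHub} = 43.8.
q_{FlexHub} = 171 − 3·43.8 + 43.8 = 83.4.
Profit = (43.8 − 16)·83.4 = 2318.52.

2318.52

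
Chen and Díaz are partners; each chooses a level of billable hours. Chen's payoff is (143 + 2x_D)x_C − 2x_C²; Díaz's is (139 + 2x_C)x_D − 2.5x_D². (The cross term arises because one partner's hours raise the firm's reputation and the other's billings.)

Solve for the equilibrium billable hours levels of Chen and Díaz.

62.0625, 52.625

Expanding Chen's payoff: 143x_C + 2x_Dx_C − 2x_C².
∂π/∂x_C = 143 + 2x_D − 4x_C = 0, so x_C = 35.75 + 0.5x_D.
Likewise for Díaz: x_D = 27.8 + 0.4x_C.
Solving the two reaction functions simultaneously: (1 − (0.5)(0.4))x_C = 35.75 + 0.5·27.8, so 0.8x_C = 49.65 and x_C = 62.0625.
Then x_D = 27.8 + 0.4·62.0625 = 52.625.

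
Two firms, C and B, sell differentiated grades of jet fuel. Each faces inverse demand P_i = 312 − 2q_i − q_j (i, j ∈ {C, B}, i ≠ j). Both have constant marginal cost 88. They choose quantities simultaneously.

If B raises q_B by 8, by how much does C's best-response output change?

Firm C's profit: π = q_C(312 − 2q_C − q_B) − 88q_C.
∂π/∂q_C = 224 − 4q_C − q_B = 0 ⇒ q_C = 56 − 0.25q_B.
The reaction-function slope is −0.25, so an 8-unit rise in q_B moves q_C by −0.25 × 8 = −2. C's best response falls — the actions are strategic substitutes.

-2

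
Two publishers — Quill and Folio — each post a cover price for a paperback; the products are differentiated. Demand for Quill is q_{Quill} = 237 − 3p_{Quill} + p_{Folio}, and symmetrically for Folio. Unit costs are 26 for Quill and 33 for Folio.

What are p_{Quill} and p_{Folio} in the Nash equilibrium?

63.6, 66.6

Quill's profit: π = (p_{Quill} − 26)(237 − 3p_{Quill} + p_{Folio}).
∂π/∂p_{Quill} = 315 − 6p_{Quill} + p_{Folio} = 0 ⇒ p_{Quill} = 52.5 + (1/6)p_{Folio}.
Similarly p_{Folio} = 56 + (1/6)p_{Quill}.
Substituting the second reaction function into the first: p_{Quill} = 52.5 + (1/6)(56 + (1/6)p_{Quill}), which gives (35/36)p_{Quill} = 371/6 ⇒ p_{Quill} = 63.6.
Then p_{Folio} = 56 + (1/6)·63.6 = 66.6.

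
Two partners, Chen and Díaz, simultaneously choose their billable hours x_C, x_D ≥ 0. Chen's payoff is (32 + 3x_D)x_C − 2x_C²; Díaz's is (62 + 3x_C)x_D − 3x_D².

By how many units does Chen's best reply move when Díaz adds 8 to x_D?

Expanding Chen's payoff: 32x_C + 3x_Dx_C − 2x_C².
∂π/∂x_C = 32 + 3x_D − 4x_C = 0, so x_C = 8 + 0.75x_D.
The reaction-function slope is 0.75, so an 8-unit rise in x_D moves x_C by 0.75 × 8 = 6. Chen's best response rises — the actions are strategic complements.

6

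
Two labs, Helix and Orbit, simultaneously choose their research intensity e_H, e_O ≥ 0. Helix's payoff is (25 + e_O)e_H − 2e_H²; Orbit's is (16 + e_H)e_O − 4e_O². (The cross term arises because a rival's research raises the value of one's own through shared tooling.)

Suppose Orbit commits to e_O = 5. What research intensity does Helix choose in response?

Expanding Helix's payoff: 25e_H + e_Oe_H − 2e_H².
∂π/∂e_H = 25 + e_O − 4e_H = 0, so e_H = 6.25 + 0.25e_O.
At e_O = 5: e_H = 6.25 + 0.25·5 = 7.5.

7.5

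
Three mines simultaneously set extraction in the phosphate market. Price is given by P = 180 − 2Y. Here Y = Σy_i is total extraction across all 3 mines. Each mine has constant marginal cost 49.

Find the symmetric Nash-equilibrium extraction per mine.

A representative mine's profit is π_i = y_i(180 − 2Y) − 49y_i, with Y = y_i + Σ_{j≠i} y_j.
First-order condition: 131 − 4y_i − 2Σ_{j≠i} y_j = 0.
Imposing symmetry (y_j = y for all j) turns Σ_{j≠i} y_j into 2y, so 131 = 8y and y = 16.375.

16.375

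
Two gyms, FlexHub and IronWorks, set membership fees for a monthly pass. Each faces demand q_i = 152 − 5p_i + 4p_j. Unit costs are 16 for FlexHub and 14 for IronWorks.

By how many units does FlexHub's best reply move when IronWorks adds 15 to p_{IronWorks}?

6

FlexHub's profit: π = (p_{FlexHub} − 16)(152 − 5p_{FlexHub} + 4p_{IronWorks}).
∂π/∂p_{FlexHub} = 232 − 10p_{FlexHub} + 4p_{IronWorks} = 0 ⇒ p_{FlexHub} = 23.2 + 0.4p_{IronWorks}.
The reaction-function slope is 0.4, so a 15-unit rise in p_{IronWorks} moves p_{FlexHub} by 0.4 × 15 = 6. FlexHub's best response rises — the actions are strategic complements.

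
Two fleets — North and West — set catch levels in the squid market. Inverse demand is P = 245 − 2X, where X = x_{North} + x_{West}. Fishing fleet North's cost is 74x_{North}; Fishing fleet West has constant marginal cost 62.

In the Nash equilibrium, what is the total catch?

Fishing fleet North's profit: π = x_{North}(245 − 2(x_{North} + x_{West})) − 74x_{North}.
∂π/∂x_{North} = 171 − 4x_{North} − 2x_{West} = 0, so x_{North} = 42.75 − 0.5x_{West}.
By the same steps for West: x_{West} = 45.75 − 0.5x_{North}.
Solving the two reaction functions simultaneously: (1 − (−0.5)(−0.5))x_{North} = 42.75 − 0.5·45.75, so 0.75x_{North} = 19.875 and x_{North} = 26.5.
Then x_{West} = 45.75 − 0.5·26.5 = 32.5.
Total catch: 26.5 + 32.5 = 59.

59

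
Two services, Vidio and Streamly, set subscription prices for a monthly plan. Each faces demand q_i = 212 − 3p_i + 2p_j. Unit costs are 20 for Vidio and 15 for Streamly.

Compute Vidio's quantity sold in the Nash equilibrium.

Vidio's profit: π = (p_{Vidio} − 20)(212 − 3p_{Vidio} + 2p_{Streamly}).
∂π/∂p_{Vidio} = 272 − 6p_{Vidio} + 2p_{Streamly} = 0 ⇒ p_{Vidio} = 136/3 + (1/3)p_{Streamly}.
Similarly p_{Streamly} = 257/6 + (1/3)p_{Vidio}.
Substituting the second reaction function into the first: p_{Vidio} = 136/3 + (1/3)(257/6 + (1/3)p_{Vidio}), which gives (8/9)p_{Vidio} = 1073/18 ⇒ p_{Vidio} = 67.0625.
Then p_{Streamly} = 257/6 + (1/3)·67.0625 = 65.1875.
q_{Vidio} = 212 − 3·67.0625 + 2·65.1875 = 141.1875.

141.1875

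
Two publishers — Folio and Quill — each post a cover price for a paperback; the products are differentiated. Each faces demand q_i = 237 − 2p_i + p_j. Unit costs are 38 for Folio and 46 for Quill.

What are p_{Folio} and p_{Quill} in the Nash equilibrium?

105.4, 108.6

Folio's profit: π = (p_{Folio} − 38)(237 − 2p_{Folio} + p_{Quill}).
∂π/∂p_{Folio} = 313 − 4p_{Folio} + p_{Quill} = 0 ⇒ p_{Folio} = 78.25 + 0.25p_{Quill}.
Similarly p_{Quill} = 82.25 + 0.25p_{Folio}.
Solving the two reaction functions simultaneously: (1 − (0.25)(0.25))p_{Folio} = 78.25 + 0.25·82.25, so 0.9375p_{Folio} = 98.8125 and p_{Folio} = 105.4.
Then p_{Quill} = 82.25 + 0.25·105.4 = 108.6.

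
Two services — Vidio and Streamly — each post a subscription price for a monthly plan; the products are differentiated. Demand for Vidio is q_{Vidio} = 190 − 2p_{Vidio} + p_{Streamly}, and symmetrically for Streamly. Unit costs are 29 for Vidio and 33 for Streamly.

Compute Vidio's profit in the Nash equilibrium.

Vidio's profit: π = (p_{Vidio} − 29)(190 − 2p_{Vidio} + p_{Streamly}).
∂π/∂p_{Vidio} = 248 − 4p_{Vidio} + p_{Streamly} = 0 ⇒ p_{Vidio} = 62 + 0.25p_{Streamly}.
Similarly p_{Streamly} = 64 + 0.25p_{Vidio}.
Substituting the second reaction function into the first: p_{Vidio} = 62 + 0.25(64 + 0.25p_{Vidio}), which gives 0.9375p_{Vidio} = 78 ⇒ p_{Vidio} = 83.2.
Then p_{Streamly} = 64 + 0.25·83.2 = 84.8.
q_{Vidio} = 190 − 2·83.2 + 84.8 = 108.4.
Profit = (83.2 − 29)·108.4 = 5875.28.

5875.28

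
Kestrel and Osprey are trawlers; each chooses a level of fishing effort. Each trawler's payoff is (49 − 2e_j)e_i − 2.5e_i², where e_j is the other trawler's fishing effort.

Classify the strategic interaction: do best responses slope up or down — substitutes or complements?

Kestrel's payoff is (49 − 2e_O)e_K − 2.5e_K².
∂π/∂e_K = 49 − 2e_O − 5e_K = 0, so e_K = 9.8 − 0.4e_O.
The best-response slope de_K/de_O = −0.4 < 0: the reaction function is downward-sloping, so the choices are strategic substitutes.

strategic substitutes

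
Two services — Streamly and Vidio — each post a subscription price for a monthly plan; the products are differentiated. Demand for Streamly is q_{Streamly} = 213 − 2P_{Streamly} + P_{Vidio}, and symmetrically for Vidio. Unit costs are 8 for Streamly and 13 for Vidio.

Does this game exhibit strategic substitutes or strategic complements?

Streamly's profit: π = (P_{Streamly} − 8)(213 − 2P_{Streamly} + P_{Vidio}).
∂π/∂P_{Streamly} = 229 − 4P_{Streamly} + P_{Vidio} = 0 ⇒ P_{Streamly} = 57.25 + 0.25P_{Vidio}.
The best-response slope dP_{Streamly}/dP_{Vidio} = 0.25 > 0: the reaction function is upward-sloping, so the choices are strategic complements.

strategic complements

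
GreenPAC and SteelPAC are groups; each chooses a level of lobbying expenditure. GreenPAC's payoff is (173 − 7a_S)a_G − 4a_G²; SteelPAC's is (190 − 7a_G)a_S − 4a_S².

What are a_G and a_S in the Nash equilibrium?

Expanding GreenPAC's payoff: 173a_G − 7a_Sa_G − 4a_G².
∂π/∂a_G = 173 − 7a_S − 8a_G = 0, so a_G = 21.625 − 0.875a_S.
Likewise for SteelPAC: a_S = 23.75 − 0.875a_G.
Plugging a_S into GreenPAC's best response: a_G = 21.625 − 0.875(23.75 − 0.875a_G) ⇒ (15/64)a_G = 27/32, so a_G = 3.6.
Then a_S = 23.75 − 0.875·3.6 = 20.6.

3.6, 20.6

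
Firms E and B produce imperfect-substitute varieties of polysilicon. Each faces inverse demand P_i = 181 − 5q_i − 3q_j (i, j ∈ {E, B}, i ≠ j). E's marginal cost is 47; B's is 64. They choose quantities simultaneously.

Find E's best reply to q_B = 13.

9.5

Firm E's profit: π = q_E(181 − 5q_E − 3q_B) − 47q_E.
∂π/∂q_E = 134 − 10q_E − 3q_B = 0 ⇒ q_E = 13.4 − 0.3q_B.
At q_B = 13: q_E = 13.4 − 0.3·13 = 9.5.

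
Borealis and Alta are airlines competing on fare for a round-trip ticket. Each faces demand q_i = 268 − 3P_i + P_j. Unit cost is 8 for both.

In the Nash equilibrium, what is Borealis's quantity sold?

151.2

Borealis's profit: π = (P_{Borealis} − 8)(268 − 3P_{Borealis} + P_{Alta}).
∂π/∂P_{Borealis} = 292 − 6P_{Borealis} + P_{Alta} = 0 ⇒ P_{Borealis} = 146/3 + (1/6)P_{Alta}.
The game is symmetric, so in equilibrium P_{Alta} = P_{Borealis}: the reaction function gives (5/6)P_{Borealis} = 146/3, hence P_{Borealis} = 58.4.
q_{Borealis} = 268 − 3·58.4 + 58.4 = 151.2.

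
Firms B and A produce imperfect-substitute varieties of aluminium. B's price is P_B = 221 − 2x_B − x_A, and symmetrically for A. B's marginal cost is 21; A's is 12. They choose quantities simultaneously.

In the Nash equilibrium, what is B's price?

Firm B's profit: π = x_B(221 − 2x_B − x_A) − 21x_B.
∂π/∂x_B = 200 − 4x_B − x_A = 0 ⇒ x_B = 50 − 0.25x_A.
Similarly x_A = 52.25 − 0.25x_B.
Substituting the second reaction function into the first: x_B = 50 − 0.25(52.25 − 0.25x_B), which gives 0.9375x_B = 36.9375 ⇒ x_B = 39.4.
Then x_A = 52.25 − 0.25·39.4 = 42.4.
P_B = 221 − 2·39.4 − 42.4 = 99.8.

99.8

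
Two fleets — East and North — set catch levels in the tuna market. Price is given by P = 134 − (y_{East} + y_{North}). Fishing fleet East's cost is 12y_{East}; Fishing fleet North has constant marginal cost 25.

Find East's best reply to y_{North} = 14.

54

Fishing fleet East's profit: π = y_{East}(134 − (y_{East} + y_{North})) − 12y_{East}.
∂π/∂y_{East} = 122 − 2y_{East} − y_{North} = 0, so y_{East} = 61 − 0.5y_{North}.
At y_{North} = 14: y_{East} = 61 − 0.5·14 = 54.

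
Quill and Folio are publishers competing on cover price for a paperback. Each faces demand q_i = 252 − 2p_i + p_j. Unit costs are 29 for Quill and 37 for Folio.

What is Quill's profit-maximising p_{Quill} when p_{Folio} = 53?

90.75

Quill's profit: π = (p_{Quill} − 29)(252 − 2p_{Quill} + p_{Folio}).
∂π/∂p_{Quill} = 310 − 4p_{Quill} + p_{Folio} = 0 ⇒ p_{Quill} = 77.5 + 0.25p_{Folio}.
At p_{Folio} = 53: p_{Quill} = 77.5 + 0.25·53 = 90.75.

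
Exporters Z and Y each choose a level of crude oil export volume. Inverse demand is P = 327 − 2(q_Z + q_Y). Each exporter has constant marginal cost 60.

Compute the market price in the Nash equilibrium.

149

Exporter Z's profit: π = q_Z(327 − 2(q_Z + q_Y)) − 60q_Z.
∂π/∂q_Z = 267 − 4q_Z − 2q_Y = 0, so q_Z = 66.75 − 0.5q_Y.
Setting q_Z = q_Y in the reaction function: q_Z = 66.75 − 0.5q_Z, so q_Z = 66.75 / 1.5 = 44.5.
Equilibrium price: P = 327 − 2·89 = 149.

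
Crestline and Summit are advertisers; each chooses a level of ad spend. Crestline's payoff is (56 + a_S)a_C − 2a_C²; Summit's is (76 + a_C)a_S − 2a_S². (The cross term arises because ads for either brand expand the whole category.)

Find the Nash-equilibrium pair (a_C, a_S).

20, 24

Expanding Crestline's payoff: 56a_C + a_Sa_C − 2a_C².
∂π/∂a_C = 56 + a_S − 4a_C = 0, so a_C = 14 + 0.25a_S.
Likewise for Summit: a_S = 19 + 0.25a_C.
Solving the two reaction functions simultaneously: (1 − (0.25)(0.25))a_C = 14 + 0.25·19, so 0.9375a_C = 18.75 and a_C = 20.
Then a_S = 19 + 0.25·20 = 24.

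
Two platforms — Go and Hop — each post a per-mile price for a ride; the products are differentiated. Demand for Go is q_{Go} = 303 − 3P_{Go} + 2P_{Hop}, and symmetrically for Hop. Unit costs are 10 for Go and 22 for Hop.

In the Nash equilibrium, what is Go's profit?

17100.75

Go's profit: π = (P_{Go} − 10)(303 − 3P_{Go} + 2P_{Hop}).
∂π/∂P_{Go} = 333 − 6P_{Go} + 2P_{Hop} = 0 ⇒ P_{Go} = 55.5 + (1/3)P_{Hop}.
Similarly P_{Hop} = 61.5 + (1/3)P_{Go}.
Solving the two reaction functions simultaneously: (1 − (1/3)(1/3))P_{Go} = 55.5 + (1/3)·61.5, so (8/9)P_{Go} = 76 and P_{Go} = 85.5.
Then P_{Hop} = 61.5 + (1/3)·85.5 = 90.
q_{Go} = 303 − 3·85.5 + 2·90 = 226.5.
Profit = (85.5 − 10)·226.5 = 17100.75.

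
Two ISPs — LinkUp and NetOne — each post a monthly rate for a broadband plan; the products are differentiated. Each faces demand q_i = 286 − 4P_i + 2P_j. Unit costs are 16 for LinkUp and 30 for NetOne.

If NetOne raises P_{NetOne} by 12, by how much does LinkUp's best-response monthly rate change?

LinkUp's profit: π = (P_{LinkUp} − 16)(286 − 4P_{LinkUp} + 2P_{NetOne}).
∂π/∂P_{LinkUp} = 350 − 8P_{LinkUp} + 2P_{NetOne} = 0 ⇒ P_{LinkUp} = 43.75 + 0.25P_{NetOne}.
The reaction-function slope is 0.25, so a 12-unit rise in P_{NetOne} moves P_{LinkUp} by 0.25 × 12 = 3. LinkUp's best response rises — the actions are strategic complements.

3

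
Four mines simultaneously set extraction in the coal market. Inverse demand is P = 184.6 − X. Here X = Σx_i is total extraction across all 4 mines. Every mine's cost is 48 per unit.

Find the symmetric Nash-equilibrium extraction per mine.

27.32

A representative mine's profit is π_i = x_i(184.6 − X) − 48x_i, with X = x_i + Σ_{j≠i} x_j.
First-order condition: 136.6 − 2x_i − Σ_{j≠i} x_j = 0.
With identical mines, set every x_j = x: then 136.6 − 2x − 3x = 0, i.e. x = 136.6/5 = 27.32.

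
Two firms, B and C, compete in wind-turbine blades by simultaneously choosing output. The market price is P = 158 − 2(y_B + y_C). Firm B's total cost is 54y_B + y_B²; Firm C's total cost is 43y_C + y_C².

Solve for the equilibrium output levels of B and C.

12.3125, 15.0625

Firm B's profit: π = y_B(158 − 2(y_B + y_C)) − 54y_B − y_B².
∂π/∂y_B = 104 − 6y_B − 2y_C = 0, so y_B = 52/3 − (1/3)y_C.
By the same steps for C: y_C = 115/6 − (1/3)y_B.
Solving the two reaction functions simultaneously: (1 − (−1/3)(−1/3))y_B = 52/3 − (1/3)·(115/6), so (8/9)y_B = 197/18 and y_B = 12.3125.
Then y_C = 115/6 − (1/3)·12.3125 = 15.0625.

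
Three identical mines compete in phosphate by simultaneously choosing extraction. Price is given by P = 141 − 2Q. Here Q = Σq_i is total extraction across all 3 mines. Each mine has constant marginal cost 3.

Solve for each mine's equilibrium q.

A representative mine's profit is π_i = q_i(141 − 2Q) − 3q_i, with Q = q_i + Σ_{j≠i} q_j.
First-order condition: 138 − 4q_i − 2Σ_{j≠i} q_j = 0.
Imposing symmetry (q_j = q for all j) turns Σ_{j≠i} q_j into 2q, so 138 = 8q and q = 17.25.

17.25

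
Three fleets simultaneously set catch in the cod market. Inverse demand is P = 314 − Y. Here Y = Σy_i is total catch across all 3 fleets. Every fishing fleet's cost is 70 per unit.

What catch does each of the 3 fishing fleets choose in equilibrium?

A representative fishing fleet's profit is π_i = y_i(314 − Y) − 70y_i, with Y = y_i + Σ_{j≠i} y_j.
First-order condition: 244 − 2y_i − Σ_{j≠i} y_j = 0.
Imposing symmetry (y_j = y for all j) turns Σ_{j≠i} y_j into 2y, so 244 = 4y and y = 61.

61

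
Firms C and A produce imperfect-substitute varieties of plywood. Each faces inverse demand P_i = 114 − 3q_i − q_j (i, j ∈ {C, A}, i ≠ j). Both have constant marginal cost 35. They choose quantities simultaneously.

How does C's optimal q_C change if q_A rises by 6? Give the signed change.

-1

Firm C's profit: π = q_C(114 − 3q_C − q_A) − 35q_C.
∂π/∂q_C = 79 − 6q_C − q_A = 0 ⇒ q_C = 79/6 − (1/6)q_A.
The reaction-function slope is −1/6, so a 6-unit rise in q_A moves q_C by −1/6 × 6 = −1. C's best response falls — the actions are strategic substitutes.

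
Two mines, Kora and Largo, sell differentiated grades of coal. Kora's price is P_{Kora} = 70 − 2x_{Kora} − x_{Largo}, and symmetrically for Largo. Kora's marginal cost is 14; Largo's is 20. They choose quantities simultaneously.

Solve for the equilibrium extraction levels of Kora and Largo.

11.6, 9.6

Mine Kora's profit: π = x_{Kora}(70 − 2x_{Kora} − x_{Largo}) − 14x_{Kora}.
∂π/∂x_{Kora} = 56 − 4x_{Kora} − x_{Largo} = 0 ⇒ x_{Kora} = 14 − 0.25x_{Largo}.
Similarly x_{Largo} = 12.5 − 0.25x_{Kora}.
Substituting the second reaction function into the first: x_{Kora} = 14 − 0.25(12.5 − 0.25x_{Kora}), which gives 0.9375x_{Kora} = 10.875 ⇒ x_{Kora} = 11.6.
Then x_{Largo} = 12.5 − 0.25·11.6 = 9.6.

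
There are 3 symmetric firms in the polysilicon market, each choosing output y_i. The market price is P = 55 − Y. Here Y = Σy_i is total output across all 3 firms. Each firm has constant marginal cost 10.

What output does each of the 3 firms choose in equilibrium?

11.25

A representative firm's profit is π_i = y_i(55 − Y) − 10y_i, with Y = y_i + Σ_{j≠i} y_j.
First-order condition: 45 − 2y_i − Σ_{j≠i} y_j = 0.
Imposing symmetry (y_j = y for all j) turns Σ_{j≠i} y_j into 2y, so 45 = 4y and y = 11.25.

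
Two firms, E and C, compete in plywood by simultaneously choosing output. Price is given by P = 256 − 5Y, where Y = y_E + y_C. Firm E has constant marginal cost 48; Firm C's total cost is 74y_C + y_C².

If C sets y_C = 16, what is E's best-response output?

Firm E's profit: π = y_E(256 − 5(y_E + y_C)) − 48y_E.
∂π/∂y_E = 208 − 10y_E − 5y_C = 0, so y_E = 20.8 − 0.5y_C.
At y_C = 16: y_E = 20.8 − 0.5·16 = 12.8.

12.8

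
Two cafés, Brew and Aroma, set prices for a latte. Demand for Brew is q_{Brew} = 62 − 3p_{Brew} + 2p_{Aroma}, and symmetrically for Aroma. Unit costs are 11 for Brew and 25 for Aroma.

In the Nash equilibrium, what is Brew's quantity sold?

46.125

Brew's profit: π = (p_{Brew} − 11)(62 − 3p_{Brew} + 2p_{Aroma}).
∂π/∂p_{Brew} = 95 − 6p_{Brew} + 2p_{Aroma} = 0 ⇒ p_{Brew} = 95/6 + (1/3)p_{Aroma}.
Similarly p_{Aroma} = 137/6 + (1/3)p_{Brew}.
Substituting the second reaction function into the first: p_{Brew} = 95/6 + (1/3)(137/6 + (1/3)p_{Brew}), which gives (8/9)p_{Brew} = 211/9 ⇒ p_{Brew} = 26.375.
Then p_{Aroma} = 137/6 + (1/3)·26.375 = 31.625.
q_{Brew} = 62 − 3·26.375 + 2·31.625 = 46.125.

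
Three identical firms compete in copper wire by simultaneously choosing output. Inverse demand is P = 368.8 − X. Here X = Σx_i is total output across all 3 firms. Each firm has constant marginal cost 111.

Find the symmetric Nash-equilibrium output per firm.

A representative firm's profit is π_i = x_i(368.8 − X) − 111x_i, with X = x_i + Σ_{j≠i} x_j.
First-order condition: 257.8 − 2x_i − Σ_{j≠i} x_j = 0.
In a symmetric equilibrium every firm chooses the same x, so Σ_{j≠i} x_j = 2x. The condition becomes 257.8 − 4x = 0, giving x = 257.8/4 = 64.45.

64.45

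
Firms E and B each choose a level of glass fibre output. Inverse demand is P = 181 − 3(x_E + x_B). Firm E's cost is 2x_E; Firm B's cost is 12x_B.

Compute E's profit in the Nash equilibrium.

Firm E's profit: π = x_E(181 − 3(x_E + x_B)) − 2x_E.
∂π/∂x_E = 179 − 6x_E − 3x_B = 0, so x_E = 179/6 − 0.5x_B.
By the same steps for B: x_B = 169/6 − 0.5x_E.
Solving the two reaction functions simultaneously: (1 − (−0.5)(−0.5))x_E = 179/6 − 0.5·(169/6), so 0.75x_E = 15.75 and x_E = 21.
Then x_B = 169/6 − 0.5·21 = 53/3.
Price P = 181 − 3·(116/3) = 65.
E's profit: (65 − 2)·21 = 1323.

1323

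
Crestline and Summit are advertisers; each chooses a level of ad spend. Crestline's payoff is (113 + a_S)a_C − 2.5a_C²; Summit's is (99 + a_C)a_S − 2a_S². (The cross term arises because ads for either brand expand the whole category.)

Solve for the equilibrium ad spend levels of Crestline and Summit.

Expanding Crestline's payoff: 113a_C + a_Sa_C − 2.5a_C².
∂π/∂a_C = 113 + a_S − 5a_C = 0, so a_C = 22.6 + 0.2a_S.
Likewise for Summit: a_S = 24.75 + 0.25a_C.
Substituting the second reaction function into the first: a_C = 22.6 + 0.2(24.75 + 0.25a_C), which gives 0.95a_C = 27.55 ⇒ a_C = 29.
Then a_S = 24.75 + 0.25·29 = 32.

29, 32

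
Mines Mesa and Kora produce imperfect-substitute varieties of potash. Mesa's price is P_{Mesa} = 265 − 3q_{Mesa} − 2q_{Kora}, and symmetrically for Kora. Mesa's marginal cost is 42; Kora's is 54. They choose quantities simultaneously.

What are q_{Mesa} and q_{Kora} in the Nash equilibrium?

Mine Mesa's profit: π = q_{Mesa}(265 − 3q_{Mesa} − 2q_{Kora}) − 42q_{Mesa}.
∂π/∂q_{Mesa} = 223 − 6q_{Mesa} − 2q_{Kora} = 0 ⇒ q_{Mesa} = 223/6 − (1/3)q_{Kora}.
Similarly q_{Kora} = 211/6 − (1/3)q_{Mesa}.
Solving the two reaction functions simultaneously: (1 − (−1/3)(−1/3))q_{Mesa} = 223/6 − (1/3)·(211/6), so (8/9)q_{Mesa} = 229/9 and q_{Mesa} = 28.625.
Then q_{Kora} = 211/6 − (1/3)·28.625 = 25.625.

28.625, 25.625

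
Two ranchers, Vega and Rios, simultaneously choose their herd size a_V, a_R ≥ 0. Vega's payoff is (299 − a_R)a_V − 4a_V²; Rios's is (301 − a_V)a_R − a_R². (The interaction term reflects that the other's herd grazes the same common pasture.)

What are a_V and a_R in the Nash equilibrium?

19.8, 140.6

Expanding Vega's payoff: 299a_V − a_Ra_V − 4a_V².
∂π/∂a_V = 299 − a_R − 8a_V = 0, so a_V = 37.375 − 0.125a_R.
Likewise for Rios: a_R = 150.5 − 0.5a_V.
Solving the two reaction functions simultaneously: (1 − (−0.125)(−0.5))a_V = 37.375 − 0.125·150.5, so 0.9375a_V = 18.5625 and a_V = 19.8.
Then a_R = 150.5 − 0.5·19.8 = 140.6.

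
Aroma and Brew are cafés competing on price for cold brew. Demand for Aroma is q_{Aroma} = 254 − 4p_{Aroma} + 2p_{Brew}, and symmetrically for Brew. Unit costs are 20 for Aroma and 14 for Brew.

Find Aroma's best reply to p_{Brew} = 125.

Aroma's profit: π = (p_{Aroma} − 20)(254 − 4p_{Aroma} + 2p_{Brew}).
∂π/∂p_{Aroma} = 334 − 8p_{Aroma} + 2p_{Brew} = 0 ⇒ p_{Aroma} = 41.75 + 0.25p_{Brew}.
At p_{Brew} = 125: p_{Aroma} = 41.75 + 0.25·125 = 73.

73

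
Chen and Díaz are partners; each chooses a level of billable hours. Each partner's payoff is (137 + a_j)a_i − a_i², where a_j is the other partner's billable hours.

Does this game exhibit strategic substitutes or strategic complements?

strategic complements

Chen's payoff is (137 + a_D)a_C − a_C².
∂π/∂a_C = 137 + a_D − 2a_C = 0, so a_C = 68.5 + 0.5a_D.
The best-response slope da_C/da_D = 0.5 > 0: the reaction function is upward-sloping, so the choices are strategic complements.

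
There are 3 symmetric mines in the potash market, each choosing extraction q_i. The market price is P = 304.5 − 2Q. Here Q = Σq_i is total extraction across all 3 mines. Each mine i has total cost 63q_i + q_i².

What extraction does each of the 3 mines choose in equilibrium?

24.15

A representative mine's profit is π_i = q_i(304.5 − 2Q) − 63q_i − q_i², with Q = q_i + Σ_{j≠i} q_j.
First-order condition: 241.5 − 6q_i − 2Σ_{j≠i} q_j = 0.
Imposing symmetry (q_j = q for all j) turns Σ_{j≠i} q_j into 2q, so 241.5 = 10q and q = 24.15.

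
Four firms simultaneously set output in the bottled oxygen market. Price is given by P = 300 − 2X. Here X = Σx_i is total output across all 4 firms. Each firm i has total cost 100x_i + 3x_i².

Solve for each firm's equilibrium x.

12.5

A representative firm's profit is π_i = x_i(300 − 2X) − 100x_i − 3x_i², with X = x_i + Σ_{j≠i} x_j.
First-order condition: 200 − 10x_i − 2Σ_{j≠i} x_j = 0.
With identical firms, set every x_j = x: then 200 − 10x − 6x = 0, i.e. x = 200/16 = 12.5.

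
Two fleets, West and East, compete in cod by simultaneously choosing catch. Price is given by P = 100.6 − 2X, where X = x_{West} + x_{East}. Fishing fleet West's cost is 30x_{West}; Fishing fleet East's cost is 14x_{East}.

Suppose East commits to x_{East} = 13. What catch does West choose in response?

11.15

Fishing fleet West's profit: π = x_{West}(100.6 − 2(x_{West} + x_{East})) − 30x_{West}.
∂π/∂x_{West} = 70.6 − 4x_{West} − 2x_{East} = 0, so x_{West} = 17.65 − 0.5x_{East}.
At x_{East} = 13: x_{West} = 17.65 − 0.5·13 = 11.15.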